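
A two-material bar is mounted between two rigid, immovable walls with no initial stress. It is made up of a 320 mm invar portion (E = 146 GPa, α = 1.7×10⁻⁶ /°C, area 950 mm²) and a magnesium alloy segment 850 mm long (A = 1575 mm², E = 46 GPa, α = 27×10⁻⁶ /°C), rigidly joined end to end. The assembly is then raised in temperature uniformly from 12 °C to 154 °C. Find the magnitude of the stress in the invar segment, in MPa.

σ ≈ 250 MPa (compressive)

If the supports were absent, the total length change would be Σ αᵢΔT Lᵢ = 1.7×10⁻⁶×142×320 + 27×10⁻⁶×142×850 = 3.336 mm.
Since the ends are fixed, an axial force P builds up, equal in every segment, with P · Σ Lᵢ/(AᵢEᵢ) = δ_free.
The series flexibility is Σ Lᵢ/(AᵢEᵢ) = 320/(950×146×10³) + 850/(1575×46×10³) = 1.404×10⁻⁵ mm/N.
So P = 3.336 / 1.404×10⁻⁵ = 237.6 kN, compressive.
σ_{invar} = P / A = 237600 / 950 = 250.1 MPa.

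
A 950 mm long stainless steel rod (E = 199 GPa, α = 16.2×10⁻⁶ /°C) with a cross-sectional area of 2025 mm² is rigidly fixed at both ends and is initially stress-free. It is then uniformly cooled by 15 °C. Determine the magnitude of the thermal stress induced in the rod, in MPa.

σ ≈ 48.4 MPa (tensile)

Because both ends are immovable the net strain is zero, and the suppressed thermal strain is αΔT = 16.2×10⁻⁶ × 15 = 243×10⁻⁶.
The stress required to suppress this strain is σ = Eε = 199×10³ × 243×10⁻⁶ = 48.36 MPa, tensile since the rod is trying to contract.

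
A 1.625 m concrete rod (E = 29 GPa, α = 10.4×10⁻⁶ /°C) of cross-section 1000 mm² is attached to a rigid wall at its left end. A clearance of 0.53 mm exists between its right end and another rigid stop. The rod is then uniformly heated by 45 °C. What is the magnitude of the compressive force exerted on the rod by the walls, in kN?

Free thermal elongation = αΔT L = 10.4×10⁻⁶ × 45 × 1625 = 0.7605 mm.
After closing the 0.53 mm clearance, 0.7605 − 0.53 = 0.2305 mm of expansion remains to be suppressed by the wall.
Compatibility: PL/(AE) = 0.2305 mm, so σ = P/A = E × (0.2305/1625) = 4.114 MPa.
Force on the wall = σA = 4.114 × 1000 mm² = 4.114 kN.

P ≈ 4.11 kN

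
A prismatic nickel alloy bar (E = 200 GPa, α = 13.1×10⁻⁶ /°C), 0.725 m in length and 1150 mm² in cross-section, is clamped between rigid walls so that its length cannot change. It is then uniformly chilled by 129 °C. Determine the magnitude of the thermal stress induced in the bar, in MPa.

Because both ends are immovable the net strain is zero, and the suppressed thermal strain is αΔT = 13.1×10⁻⁶ × 129 = 1689.9×10⁻⁶.
The stress required to suppress this strain is σ = Eε = 200×10³ × 1689.9×10⁻⁶ = 338 MPa, tensile since the bar is trying to contract.

σ ≈ 338 MPa (tensile)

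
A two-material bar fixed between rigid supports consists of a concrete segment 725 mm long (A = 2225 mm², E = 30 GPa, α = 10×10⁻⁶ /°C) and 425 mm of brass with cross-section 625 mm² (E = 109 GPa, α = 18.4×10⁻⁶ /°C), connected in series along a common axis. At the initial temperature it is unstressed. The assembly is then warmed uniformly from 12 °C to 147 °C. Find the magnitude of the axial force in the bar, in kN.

With the walls removed the bar would change length by δ_free = Σ αᵢΔT Lᵢ = 10×10⁻⁶×135×725 + 18.4×10⁻⁶×135×425 = 2.034 mm.
The walls prevent any net length change, so an axial force P (same in every segment) develops. Compatibility: P · Σ Lᵢ/(AᵢEᵢ) = δ_free.
The series flexibility is Σ Lᵢ/(AᵢEᵢ) = 725/(2225×30×10³) + 425/(625×109×10³) = 1.71×10⁻⁵ mm/N.
Hence P = δ_free / Σ(L/AE) = 2.034/1.71×10⁻⁵ = 119 kN (compressive).

P ≈ 119 kN (compressive)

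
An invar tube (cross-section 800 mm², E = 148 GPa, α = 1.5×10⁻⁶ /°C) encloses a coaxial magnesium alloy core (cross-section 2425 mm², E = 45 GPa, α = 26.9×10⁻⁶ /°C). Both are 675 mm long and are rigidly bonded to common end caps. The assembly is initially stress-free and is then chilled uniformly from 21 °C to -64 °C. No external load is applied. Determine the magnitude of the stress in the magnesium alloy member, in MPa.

σ ≈ 50.6 MPa (tensile)

Equilibrium of a rigid end plate with no external load gives equal and opposite internal forces ±P in the two members. Since α_{magnesium alloy} > α_{invar}, cooling drives the magnesium alloy into tension and the invar into compression.
Equating the net (thermal + elastic) strains gives |α₁ − α₂|·ΔT = P·[1/(A₁E₁) + 1/(A₂E₂)].
|α₁ − α₂|·ΔT = 25.4×10⁻⁶ × 85 = 0.002159.
1/(A₁E₁) + 1/(A₂E₂) = 1/(800×148×10³) + 1/(2425×45×10³) = 1.761×10⁻⁸ N⁻¹.
So P = 0.002159 / 1.761×10⁻⁸ = 122.6 kN.
σ_{magnesium alloy} = P/A₂ = 122600/2425 = 50.56 MPa, tensile.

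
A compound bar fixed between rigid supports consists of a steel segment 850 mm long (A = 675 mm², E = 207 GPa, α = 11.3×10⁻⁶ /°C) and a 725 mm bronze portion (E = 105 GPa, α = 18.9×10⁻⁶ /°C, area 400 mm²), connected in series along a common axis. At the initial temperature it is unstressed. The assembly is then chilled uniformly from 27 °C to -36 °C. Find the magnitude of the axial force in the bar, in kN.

P ≈ 62.9 kN (tensile)

With the walls removed the bar would change length by δ_free = Σ αᵢΔT Lᵢ = 11.3×10⁻⁶×63×850 + 18.9×10⁻⁶×63×725 = 1.468 mm.
Since the ends are fixed, an axial force P builds up, equal in every segment, with P · Σ Lᵢ/(AᵢEᵢ) = δ_free.
The series flexibility is Σ Lᵢ/(AᵢEᵢ) = 850/(675×207×10³) + 725/(400×105×10³) = 2.335×10⁻⁵ mm/N.
Hence P = δ_free / Σ(L/AE) = 1.468/2.335×10⁻⁵ = 62.9 kN (tensile).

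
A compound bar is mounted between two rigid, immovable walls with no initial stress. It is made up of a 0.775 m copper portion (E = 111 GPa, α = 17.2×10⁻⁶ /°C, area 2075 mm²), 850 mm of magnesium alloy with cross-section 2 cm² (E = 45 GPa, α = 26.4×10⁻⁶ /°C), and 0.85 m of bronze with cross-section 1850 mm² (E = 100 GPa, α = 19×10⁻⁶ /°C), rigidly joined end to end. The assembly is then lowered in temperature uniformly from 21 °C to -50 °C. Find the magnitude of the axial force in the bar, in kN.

P ≈ 36 kN (tensile)

Free thermal contraction of the whole bar: Σ αᵢΔT Lᵢ = 17.2×10⁻⁶×71×775 + 26.4×10⁻⁶×71×850 + 19×10⁻⁶×71×850 = 3.686 mm.
Since the ends are fixed, an axial force P builds up, equal in every segment, with P · Σ Lᵢ/(AᵢEᵢ) = δ_free.
The series flexibility is Σ Lᵢ/(AᵢEᵢ) = 775/(2075×111×10³) + 850/(200×45×10³) + 850/(1850×100×10³) = 0.0001024 mm/N.
Hence P = δ_free / Σ(L/AE) = 3.686/0.0001024 = 36 kN (tensile).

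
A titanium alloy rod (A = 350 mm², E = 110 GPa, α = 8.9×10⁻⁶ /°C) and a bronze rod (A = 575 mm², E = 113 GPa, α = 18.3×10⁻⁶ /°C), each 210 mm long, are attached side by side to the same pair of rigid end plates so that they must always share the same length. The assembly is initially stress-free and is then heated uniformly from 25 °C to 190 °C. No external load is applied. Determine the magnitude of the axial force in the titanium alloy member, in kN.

P ≈ 37.5 kN (tensile in the titanium alloy)

Both members must finish at the same length. With the larger α, the bronze tends to over-expand; the plates restrain it, putting the bronze in compression and the titanium alloy in tension. With no external load the two internal forces are equal and opposite, magnitude P.
Equating the net (thermal + elastic) strains gives |α₁ − α₂|·ΔT = P·[1/(A₁E₁) + 1/(A₂E₂)].
|α₁ − α₂|·ΔT = 9.4×10⁻⁶ × 165 = 0.001551.
1/(A₁E₁) + 1/(A₂E₂) = 1/(350×110×10³) + 1/(575×113×10³) = 4.136×10⁻⁸ N⁻¹.
P = 0.001551 / 4.136×10⁻⁸ = 37500 N = 37.5 kN.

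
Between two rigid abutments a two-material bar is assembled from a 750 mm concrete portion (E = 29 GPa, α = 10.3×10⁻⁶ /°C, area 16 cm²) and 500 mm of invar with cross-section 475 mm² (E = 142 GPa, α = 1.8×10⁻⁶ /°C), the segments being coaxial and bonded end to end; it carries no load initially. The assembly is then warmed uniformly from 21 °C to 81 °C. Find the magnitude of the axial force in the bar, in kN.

P ≈ 21.9 kN (compressive)

With the walls removed the bar would change length by δ_free = Σ αᵢΔT Lᵢ = 10.3×10⁻⁶×60×750 + 1.8×10⁻⁶×60×500 = 0.5175 mm.
Since the ends are fixed, an axial force P builds up, equal in every segment, with P · Σ Lᵢ/(AᵢEᵢ) = δ_free.
Σ Lᵢ/(AᵢEᵢ) = 750/(1600×29×10³) + 500/(475×142×10³) = 2.358×10⁻⁵ mm/N.
Hence P = δ_free / Σ(L/AE) = 0.5175/2.358×10⁻⁵ = 21.95 kN (compressive).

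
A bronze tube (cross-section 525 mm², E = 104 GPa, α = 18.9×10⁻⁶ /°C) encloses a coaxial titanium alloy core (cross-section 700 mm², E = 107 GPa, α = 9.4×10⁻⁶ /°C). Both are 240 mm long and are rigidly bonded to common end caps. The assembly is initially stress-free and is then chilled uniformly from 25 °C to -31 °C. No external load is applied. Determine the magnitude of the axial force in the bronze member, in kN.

The bronze has the larger α, so on cooling it would change length more than the titanium alloy if both were free. The rigid plates force a common final length, so the bronze is put into tension and the titanium alloy into compression, with equal and opposite forces P (no external load).
Setting the final lengths equal and cancelling L: (α₁ − α₂)ΔT = P/(A₁E₁) + P/(A₂E₂).
|α₁ − α₂|·ΔT = 9.5×10⁻⁶ × 56 = 0.000532.
1/(A₁E₁) + 1/(A₂E₂) = 1/(525×104×10³) + 1/(700×107×10³) = 3.167×10⁻⁸ N⁻¹.
So P = 0.000532 / 3.167×10⁻⁸ = 16.8 kN.

P ≈ 16.8 kN (tensile in the bronze)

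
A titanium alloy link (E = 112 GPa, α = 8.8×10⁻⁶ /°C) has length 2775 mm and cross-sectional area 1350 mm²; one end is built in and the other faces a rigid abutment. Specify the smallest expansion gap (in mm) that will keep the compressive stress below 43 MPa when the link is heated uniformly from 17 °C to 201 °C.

g ≈ 3.43 mm

Free expansion if unrestrained: δ_free = αΔT L = 8.8×10⁻⁶ × 184 × 2775 = 4.493 mm.
A stress of 43 MPa corresponds to the wall pushing the link back by σL/E = 43×2775/(112×10³) = 1.065 mm.
So the gap has to take up the difference, g_min = δ_free − σL/E = 4.493 − 1.065 = 3.428 mm.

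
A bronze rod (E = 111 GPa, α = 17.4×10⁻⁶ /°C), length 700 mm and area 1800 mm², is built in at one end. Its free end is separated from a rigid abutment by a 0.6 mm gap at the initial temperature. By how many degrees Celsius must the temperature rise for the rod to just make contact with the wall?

The gap closes when αΔT L = 0.6 mm, since the rod is still unstressed at that instant.
So ΔT = g/(αL) = 0.6/(17.4×10⁻⁶ × 700) = 49.26 °C.

ΔT ≈ 49.3 °C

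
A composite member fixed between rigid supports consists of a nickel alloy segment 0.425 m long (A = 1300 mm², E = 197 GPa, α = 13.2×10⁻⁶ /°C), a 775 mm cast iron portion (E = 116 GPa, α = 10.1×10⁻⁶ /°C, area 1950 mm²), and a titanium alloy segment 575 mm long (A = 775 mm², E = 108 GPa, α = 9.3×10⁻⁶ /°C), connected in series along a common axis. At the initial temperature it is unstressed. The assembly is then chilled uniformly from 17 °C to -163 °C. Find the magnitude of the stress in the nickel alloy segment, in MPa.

With the walls removed the bar would change length by δ_free = Σ αᵢΔT Lᵢ = 13.2×10⁻⁶×180×425 + 10.1×10⁻⁶×180×775 + 9.3×10⁻⁶×180×575 = 3.381 mm.
Since the ends are fixed, an axial force P builds up, equal in every segment, with P · Σ Lᵢ/(AᵢEᵢ) = δ_free.
The series flexibility is Σ Lᵢ/(AᵢEᵢ) = 425/(1300×197×10³) + 775/(1950×116×10³) + 575/(775×108×10³) = 1.196×10⁻⁵ mm/N.
P = 3.381 / 1.196×10⁻⁵ = 282800 N = 282.8 kN, tensile.
σ_{nickel alloy} = P / A = 282800 / 1300 = 217.6 MPa.

σ ≈ 218 MPa (tensile)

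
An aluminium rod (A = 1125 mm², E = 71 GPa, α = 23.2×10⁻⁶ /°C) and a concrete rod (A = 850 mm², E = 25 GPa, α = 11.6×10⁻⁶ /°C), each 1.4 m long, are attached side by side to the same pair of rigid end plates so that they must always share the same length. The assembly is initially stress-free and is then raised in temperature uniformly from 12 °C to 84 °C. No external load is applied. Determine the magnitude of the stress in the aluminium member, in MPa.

σ ≈ 12.5 MPa (compressive)

The aluminium has the larger α, so on heating it would change length more than the concrete if both were free. The rigid plates force a common final length, so the aluminium is put into compression and the concrete into tension, with equal and opposite forces P (no external load).
Compatibility of the two members (thermal + elastic change equal): (α₁ − α₂)ΔT = P·[1/(A₁E₁) + 1/(A₂E₂)].
|α₁ − α₂|·ΔT = 11.6×10⁻⁶ × 72 = 0.0008352.
1/(A₁E₁) + 1/(A₂E₂) = 1/(1125×71×10³) + 1/(850×25×10³) = 5.958×10⁻⁸ N⁻¹.
P = 0.0008352 / 5.958×10⁻⁸ = 14020 N = 14.02 kN.
σ_{aluminium} = P/A₁ = 14020/1125 = 12.46 MPa, compressive.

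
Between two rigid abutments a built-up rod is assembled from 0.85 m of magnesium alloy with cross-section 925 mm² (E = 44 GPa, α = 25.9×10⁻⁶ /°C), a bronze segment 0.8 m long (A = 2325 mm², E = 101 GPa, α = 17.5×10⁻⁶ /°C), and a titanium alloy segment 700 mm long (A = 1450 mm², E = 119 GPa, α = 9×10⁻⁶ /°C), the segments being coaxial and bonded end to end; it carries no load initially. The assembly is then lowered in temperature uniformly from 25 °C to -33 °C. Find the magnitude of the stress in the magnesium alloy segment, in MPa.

With the walls removed the bar would change length by δ_free = Σ αᵢΔT Lᵢ = 25.9×10⁻⁶×58×850 + 17.5×10⁻⁶×58×800 + 9×10⁻⁶×58×700 = 2.454 mm.
Since the ends are fixed, an axial force P builds up, equal in every segment, with P · Σ Lᵢ/(AᵢEᵢ) = δ_free.
The series flexibility is Σ Lᵢ/(AᵢEᵢ) = 850/(925×44×10³) + 800/(2325×101×10³) + 700/(1450×119×10³) = 2.835×10⁻⁵ mm/N.
Hence P = δ_free / Σ(L/AE) = 2.454/2.835×10⁻⁵ = 86.58 kN (tensile).
σ_{magnesium alloy} = P / A = 86580 / 925 = 93.6 MPa.

σ ≈ 93.6 MPa (tensile)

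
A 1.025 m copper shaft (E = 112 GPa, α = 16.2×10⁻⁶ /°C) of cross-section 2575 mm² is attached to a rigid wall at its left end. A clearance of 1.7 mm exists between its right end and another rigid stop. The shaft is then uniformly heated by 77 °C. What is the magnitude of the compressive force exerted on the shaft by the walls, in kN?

P ≈ 0 kN

Free thermal elongation = αΔT L = 16.2×10⁻⁶ × 77 × 1025 = 1.279 mm.
Since δ_free = 1.28 mm is less than the 1.7 mm gap, the shaft never touches the wall. No axial force develops.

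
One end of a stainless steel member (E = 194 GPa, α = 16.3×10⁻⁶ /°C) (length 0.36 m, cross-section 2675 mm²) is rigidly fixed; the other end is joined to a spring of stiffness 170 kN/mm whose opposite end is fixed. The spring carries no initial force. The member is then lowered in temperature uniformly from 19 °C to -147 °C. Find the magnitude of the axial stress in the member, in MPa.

σ ≈ 55.4 MPa (tensile)

The unrestrained thermal change is αΔT L = 16.3×10⁻⁶ × 166 × 360 = 0.9741 mm.
Let P be the tensile force in the spring. The member extends elastically by PL/(AE) and the spring stretches by P/k; together these equal δ_free.
P [ L/(AE) + 1/k ] = δ_free → P [ 360/(2675×194×10³) + 1/(170×10³) ] = 0.9741.
P = 0.9741 / 6.576×10⁻⁶ = 148100 N.
σ = P/A = 148100/2675 = 55.37 MPa.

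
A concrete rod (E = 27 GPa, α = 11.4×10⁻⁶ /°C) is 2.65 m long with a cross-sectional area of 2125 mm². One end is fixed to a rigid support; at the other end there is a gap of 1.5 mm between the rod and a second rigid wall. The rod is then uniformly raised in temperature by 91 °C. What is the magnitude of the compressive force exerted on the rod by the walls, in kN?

P ≈ 27 kN

Free thermal elongation = αΔT L = 11.4×10⁻⁶ × 91 × 2650 = 2.749 mm.
This exceeds the 1.5 mm gap, so the wall pushes back. The portion of expansion that must be recovered elastically is δ_free − gap = 2.749 − 1.5 = 1.249 mm.
That suppressed elongation corresponds to σ = E·Δ/L = 27×10³ × 1.249/2650 = 12.73 MPa.
Force on the wall = σA = 12.73 × 2125 mm² = 27.04 kN.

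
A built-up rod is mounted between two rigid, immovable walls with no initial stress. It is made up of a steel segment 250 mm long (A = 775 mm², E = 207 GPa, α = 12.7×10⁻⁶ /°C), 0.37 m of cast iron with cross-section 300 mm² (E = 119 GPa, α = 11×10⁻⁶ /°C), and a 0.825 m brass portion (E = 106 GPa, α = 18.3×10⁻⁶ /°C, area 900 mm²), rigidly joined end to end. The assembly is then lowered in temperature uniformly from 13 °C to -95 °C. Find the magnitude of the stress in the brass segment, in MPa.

σ ≈ 130 MPa (tensile)

If the supports were absent, the total length change would be Σ αᵢΔT Lᵢ = 12.7×10⁻⁶×108×250 + 11×10⁻⁶×108×370 + 18.3×10⁻⁶×108×825 = 2.413 mm.
Since the ends are fixed, an axial force P builds up, equal in every segment, with P · Σ Lᵢ/(AᵢEᵢ) = δ_free.
Σ Lᵢ/(AᵢEᵢ) = 250/(775×207×10³) + 370/(300×119×10³) + 825/(900×106×10³) = 2.057×10⁻⁵ mm/N.
So P = 2.413 / 2.057×10⁻⁵ = 117.3 kN, tensile.
σ_{brass} = P / A = 117300 / 900 = 130.3 MPa.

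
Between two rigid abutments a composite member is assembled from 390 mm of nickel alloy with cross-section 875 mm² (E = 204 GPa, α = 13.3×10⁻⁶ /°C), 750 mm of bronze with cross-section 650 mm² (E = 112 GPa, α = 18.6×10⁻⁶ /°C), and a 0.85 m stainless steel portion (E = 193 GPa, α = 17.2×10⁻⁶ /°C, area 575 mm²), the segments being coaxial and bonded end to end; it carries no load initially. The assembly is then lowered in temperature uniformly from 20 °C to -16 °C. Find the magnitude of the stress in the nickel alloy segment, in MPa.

σ ≈ 68.9 MPa (tensile)

If the supports were absent, the total length change would be Σ αᵢΔT Lᵢ = 13.3×10⁻⁶×36×390 + 18.6×10⁻⁶×36×750 + 17.2×10⁻⁶×36×850 = 1.215 mm.
The walls prevent any net length change, so an axial force P (same in every segment) develops. Compatibility: P · Σ Lᵢ/(AᵢEᵢ) = δ_free.
The series flexibility is Σ Lᵢ/(AᵢEᵢ) = 390/(875×204×10³) + 750/(650×112×10³) + 850/(575×193×10³) = 2.015×10⁻⁵ mm/N.
P = 1.215 / 2.015×10⁻⁵ = 60320 N = 60.32 kN, tensile.
σ_{nickel alloy} = P / A = 60320 / 875 = 68.94 MPa.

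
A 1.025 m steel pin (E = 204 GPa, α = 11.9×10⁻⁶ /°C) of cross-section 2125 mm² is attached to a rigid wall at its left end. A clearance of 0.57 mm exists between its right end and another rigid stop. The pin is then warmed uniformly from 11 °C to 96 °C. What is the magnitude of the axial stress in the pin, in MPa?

σ ≈ 92.9 MPa (compressive)

Free thermal elongation = αΔT L = 11.9×10⁻⁶ × 85 × 1025 = 1.037 mm.
This exceeds the 0.57 mm gap, so the wall pushes back. The portion of expansion that must be recovered elastically is δ_free − gap = 1.037 − 0.57 = 0.4668 mm.
So σ = E(δ_free − g)/L = 204×10³ × 0.4668/1025 = 92.9 MPa.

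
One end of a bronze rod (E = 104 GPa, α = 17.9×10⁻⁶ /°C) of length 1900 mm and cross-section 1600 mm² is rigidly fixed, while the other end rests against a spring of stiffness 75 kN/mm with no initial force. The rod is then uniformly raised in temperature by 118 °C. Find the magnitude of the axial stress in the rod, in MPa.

σ ≈ 101 MPa (compressive)

If the spring were absent the rod would lengthen by αΔT L = 17.9×10⁻⁶ × 118 × 1900 = 4.013 mm.
With a force P in the spring, the elastic change of the rod is PL/(AE) and that of the spring is P/k; compatibility requires their sum to equal δ_free.
So P = δ_free / [L/(AE) + 1/k] = 4.013 / [ 1900/(1600×104×10³) + 1/(75×10³) ].
P = 4.013 / 2.475×10⁻⁵ = 162100 N.
σ = P/A = 162100/1600 = 101.3 MPa.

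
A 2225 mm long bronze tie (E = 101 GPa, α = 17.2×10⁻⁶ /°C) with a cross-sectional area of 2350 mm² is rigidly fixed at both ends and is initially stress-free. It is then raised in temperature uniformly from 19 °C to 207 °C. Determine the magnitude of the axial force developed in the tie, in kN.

P ≈ 767 kN (compressive)

The ends cannot move, so σ = EαΔT = 101×10³ × 17.2×10⁻⁶ × 188 = 326.6 MPa.
Axial force P = σA = 326.6 × 2350 = 767500 N = 767.5 kN, compressive.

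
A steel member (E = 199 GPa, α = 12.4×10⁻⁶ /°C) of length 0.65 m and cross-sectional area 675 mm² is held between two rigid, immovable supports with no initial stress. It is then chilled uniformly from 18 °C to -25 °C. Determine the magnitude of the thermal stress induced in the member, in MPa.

σ ≈ 106 MPa (tensile)

With length fixed, the mechanical strain must cancel the thermal strain αΔT = 12.4×10⁻⁶ × 43 = 533.2×10⁻⁶.
Hence σ = E·αΔT = 199×10³ × 533.2×10⁻⁶ = 106.1 MPa, tensile.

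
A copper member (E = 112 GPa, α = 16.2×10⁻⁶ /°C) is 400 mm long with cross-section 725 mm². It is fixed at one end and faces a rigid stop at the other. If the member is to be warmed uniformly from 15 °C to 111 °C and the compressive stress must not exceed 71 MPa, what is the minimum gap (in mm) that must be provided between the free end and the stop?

g ≈ 0.369 mm

With no wall the member would lengthen by αΔT L = 16.2×10⁻⁶ × 96 × 400 = 0.6221 mm.
A stress of 71 MPa corresponds to the wall pushing the member back by σL/E = 71×400/(112×10³) = 0.2536 mm.
So the gap has to take up the difference, g_min = δ_free − σL/E = 0.6221 − 0.2536 = 0.3685 mm.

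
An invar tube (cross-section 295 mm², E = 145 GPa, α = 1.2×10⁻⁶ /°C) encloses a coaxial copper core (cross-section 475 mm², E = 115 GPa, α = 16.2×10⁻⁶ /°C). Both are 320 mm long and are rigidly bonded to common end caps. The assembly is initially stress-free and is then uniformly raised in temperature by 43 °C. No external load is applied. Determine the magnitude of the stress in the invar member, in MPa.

The copper has the larger α, so on heating it would change length more than the invar if both were free. The rigid plates force a common final length, so the copper is put into compression and the invar into tension, with equal and opposite forces P (no external load).
Setting the final lengths equal and cancelling L: (α₁ − α₂)ΔT = P/(A₁E₁) + P/(A₂E₂).
|α₁ − α₂|·ΔT = 15×10⁻⁶ × 43 = 0.000645.
1/(A₁E₁) + 1/(A₂E₂) = 1/(295×145×10³) + 1/(475×115×10³) = 4.168×10⁻⁸ N⁻¹.
So P = 0.000645 / 4.168×10⁻⁸ = 15.47 kN.
σ_{invar} = P/A₁ = 15470/295 = 52.45 MPa, tensile.

σ ≈ 52.5 MPa (tensile)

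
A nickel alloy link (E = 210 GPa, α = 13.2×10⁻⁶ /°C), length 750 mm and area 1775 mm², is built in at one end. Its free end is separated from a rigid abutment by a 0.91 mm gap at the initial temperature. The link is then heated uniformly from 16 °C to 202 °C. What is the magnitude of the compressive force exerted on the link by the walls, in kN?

P ≈ 463 kN

Free thermal elongation = αΔT L = 13.2×10⁻⁶ × 186 × 750 = 1.841 mm.
The gap closes (δ_free > 0.91 mm) and the wall then resists a further 1.841 − 0.91 = 0.9314 mm of expansion.
So σ = E(δ_free − g)/L = 210×10³ × 0.9314/750 = 260.8 MPa.
Force on the wall = σA = 260.8 × 1775 mm² = 462.9 kN.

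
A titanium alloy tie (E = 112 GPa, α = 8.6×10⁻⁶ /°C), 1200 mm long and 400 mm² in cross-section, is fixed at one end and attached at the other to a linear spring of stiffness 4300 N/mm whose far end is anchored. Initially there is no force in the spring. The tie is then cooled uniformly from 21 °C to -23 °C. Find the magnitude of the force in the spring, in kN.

The unrestrained thermal change is αΔT L = 8.6×10⁻⁶ × 44 × 1200 = 0.4541 mm.
Let P be the tensile force in the spring. The tie extends elastically by PL/(AE) and the spring stretches by P/k; together these equal δ_free.
So P = δ_free / [L/(AE) + 1/k] = 0.4541 / [ 1200/(400×112×10³) + 1/(4300) ].
P = 0.4541 / 0.0002593 = 1751 N.

P ≈ 1.75 kN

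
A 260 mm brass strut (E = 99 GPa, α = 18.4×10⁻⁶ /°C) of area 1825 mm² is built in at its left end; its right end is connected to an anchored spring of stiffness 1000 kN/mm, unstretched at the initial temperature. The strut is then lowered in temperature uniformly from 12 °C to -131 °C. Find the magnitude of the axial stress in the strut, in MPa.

The unrestrained thermal change is αΔT L = 18.4×10⁻⁶ × 143 × 260 = 0.6841 mm.
With a force P in the spring, the elastic change of the strut is PL/(AE) and that of the spring is P/k; compatibility requires their sum to equal δ_free.
So P = δ_free / [L/(AE) + 1/k] = 0.6841 / [ 260/(1825×99×10³) + 1/(1000×10³) ].
P = 0.6841 / 2.439×10⁻⁶ = 280500 N.
σ = P/A = 280500/1825 = 153.7 MPa.

σ ≈ 154 MPa (tensile)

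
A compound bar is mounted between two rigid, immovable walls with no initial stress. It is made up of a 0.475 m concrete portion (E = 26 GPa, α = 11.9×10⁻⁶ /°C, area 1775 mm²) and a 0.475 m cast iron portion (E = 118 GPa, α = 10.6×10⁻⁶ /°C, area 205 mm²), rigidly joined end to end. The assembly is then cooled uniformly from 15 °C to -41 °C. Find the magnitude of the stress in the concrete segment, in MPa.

σ ≈ 11.3 MPa (tensile)

With the walls removed the bar would change length by δ_free = Σ αᵢΔT Lᵢ = 11.9×10⁻⁶×56×475 + 10.6×10⁻⁶×56×475 = 0.5985 mm.
The rigid supports impose zero overall length change; the single axial force P common to all segments must satisfy P Σ Lᵢ/(AᵢEᵢ) = δ_free.
Σ Lᵢ/(AᵢEᵢ) = 475/(1775×26×10³) + 475/(205×118×10³) = 2.993×10⁻⁵ mm/N.
So P = 0.5985 / 2.993×10⁻⁵ = 20 kN, tensile.
σ_{concrete} = P / A = 20000 / 1775 = 11.27 MPa.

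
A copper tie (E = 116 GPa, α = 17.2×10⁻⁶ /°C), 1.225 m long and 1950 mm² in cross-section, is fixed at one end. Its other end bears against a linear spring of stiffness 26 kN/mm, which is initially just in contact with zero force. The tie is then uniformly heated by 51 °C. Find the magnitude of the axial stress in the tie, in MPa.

σ ≈ 12.6 MPa (compressive)

The unrestrained thermal change is αΔT L = 17.2×10⁻⁶ × 51 × 1225 = 1.075 mm.
With a force P in the spring, the elastic change of the tie is PL/(AE) and that of the spring is P/k; compatibility requires their sum to equal δ_free.
So P = δ_free / [L/(AE) + 1/k] = 1.075 / [ 1225/(1950×116×10³) + 1/(26×10³) ].
P = 1.075 / 4.388×10⁻⁵ = 24490 N.
σ = P/A = 24490/1950 = 12.56 MPa.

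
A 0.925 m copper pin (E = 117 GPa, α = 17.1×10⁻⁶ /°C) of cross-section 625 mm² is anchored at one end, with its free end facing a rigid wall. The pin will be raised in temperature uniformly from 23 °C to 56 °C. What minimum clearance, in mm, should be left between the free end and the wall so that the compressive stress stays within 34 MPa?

g ≈ 0.253 mm

Free expansion if unrestrained: δ_free = αΔT L = 17.1×10⁻⁶ × 33 × 925 = 0.522 mm.
A stress of 34 MPa corresponds to the wall pushing the pin back by σL/E = 34×925/(117×10³) = 0.2688 mm.
The gap must absorb the remainder: g_min = 0.522 − 0.2688 = 0.2532 mm.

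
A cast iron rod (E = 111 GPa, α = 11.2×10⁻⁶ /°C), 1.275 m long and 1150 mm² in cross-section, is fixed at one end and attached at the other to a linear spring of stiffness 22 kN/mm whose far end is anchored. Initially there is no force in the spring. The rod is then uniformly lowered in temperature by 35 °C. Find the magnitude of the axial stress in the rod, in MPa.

σ ≈ 7.84 MPa (tensile)

Free thermal contraction: δ_free = αΔT L = 11.2×10⁻⁶ × 35 × 1275 = 0.4998 mm.
Let P be the tensile force in the spring. The rod extends elastically by PL/(AE) and the spring stretches by P/k; together these equal δ_free.
P [ L/(AE) + 1/k ] = δ_free → P [ 1275/(1150×111×10³) + 1/(22×10³) ] = 0.4998.
P = 0.4998 / 5.544×10⁻⁵ = 9015 N.
σ = P/A = 9015/1150 = 7.839 MPa.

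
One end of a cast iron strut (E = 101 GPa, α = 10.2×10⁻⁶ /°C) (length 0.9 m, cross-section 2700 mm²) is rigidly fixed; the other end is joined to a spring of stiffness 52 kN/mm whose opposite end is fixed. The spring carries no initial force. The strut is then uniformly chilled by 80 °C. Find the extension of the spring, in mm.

δ ≈ 0.627 mm

The unrestrained thermal change is αΔT L = 10.2×10⁻⁶ × 80 × 900 = 0.7344 mm.
With a force P in the spring, the elastic change of the strut is PL/(AE) and that of the spring is P/k; compatibility requires their sum to equal δ_free.
P [ L/(AE) + 1/k ] = δ_free → P [ 900/(2700×101×10³) + 1/(52×10³) ] = 0.7344.
P = 0.7344 / 2.253×10⁻⁵ = 32590 N.
Spring extension = P/k = 32590/(52×10³) = 0.6268 mm.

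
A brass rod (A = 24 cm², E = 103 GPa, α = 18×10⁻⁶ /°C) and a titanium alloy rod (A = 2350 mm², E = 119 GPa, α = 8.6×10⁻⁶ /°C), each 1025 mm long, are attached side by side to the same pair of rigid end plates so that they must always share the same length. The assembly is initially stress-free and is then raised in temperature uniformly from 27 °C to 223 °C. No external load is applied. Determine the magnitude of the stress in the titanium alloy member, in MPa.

Both members must finish at the same length. With the larger α, the brass tends to over-expand; the plates restrain it, putting the brass in compression and the titanium alloy in tension. With no external load the two internal forces are equal and opposite, magnitude P.
Equating the net (thermal + elastic) strains gives |α₁ − α₂|·ΔT = P·[1/(A₁E₁) + 1/(A₂E₂)].
|α₁ − α₂|·ΔT = 9.4×10⁻⁶ × 196 = 0.001842.
1/(A₁E₁) + 1/(A₂E₂) = 1/(2400×103×10³) + 1/(2350×119×10³) = 7.621×10⁻⁹ N⁻¹.
P = 0.001842 / 7.621×10⁻⁹ = 241700 N = 241.7 kN.
σ_{titanium alloy} = P/A₂ = 241700/2350 = 102.9 MPa, tensile.

σ ≈ 103 MPa (tensile)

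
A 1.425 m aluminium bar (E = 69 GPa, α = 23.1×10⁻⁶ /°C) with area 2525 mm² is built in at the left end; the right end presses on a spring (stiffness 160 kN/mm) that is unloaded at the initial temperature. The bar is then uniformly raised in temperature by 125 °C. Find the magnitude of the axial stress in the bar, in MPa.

Free thermal expansion: δ_free = αΔT L = 23.1×10⁻⁶ × 125 × 1425 = 4.115 mm.
Let P be the compressive force at the spring. The bar shortens elastically by PL/(AE) and the spring compresses by P/k; together these equal δ_free.
So P = δ_free / [L/(AE) + 1/k] = 4.115 / [ 1425/(2525×69×10³) + 1/(160×10³) ].
P = 4.115 / 1.443×10⁻⁵ = 285200 N.
σ = P/A = 285200/2525 = 112.9 MPa.

σ ≈ 113 MPa (compressive)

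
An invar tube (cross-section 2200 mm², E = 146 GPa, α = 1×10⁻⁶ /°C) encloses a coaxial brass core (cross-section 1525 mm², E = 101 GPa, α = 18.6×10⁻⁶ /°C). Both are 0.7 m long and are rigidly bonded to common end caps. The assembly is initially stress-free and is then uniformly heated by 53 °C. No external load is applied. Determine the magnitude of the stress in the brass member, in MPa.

The brass has the larger α, so on heating it would change length more than the invar if both were free. The rigid plates force a common final length, so the brass is put into compression and the invar into tension, with equal and opposite forces P (no external load).
Compatibility of the two members (thermal + elastic change equal): (α₁ − α₂)ΔT = P·[1/(A₁E₁) + 1/(A₂E₂)].
|α₁ − α₂|·ΔT = 17.6×10⁻⁶ × 53 = 0.0009328.
1/(A₁E₁) + 1/(A₂E₂) = 1/(2200×146×10³) + 1/(1525×101×10³) = 9.606×10⁻⁹ N⁻¹.
P = 0.0009328 / 9.606×10⁻⁹ = 97110 N = 97.11 kN.
σ_{brass} = P/A₂ = 97110/1525 = 63.68 MPa, compressive.

σ ≈ 63.7 MPa (compressive)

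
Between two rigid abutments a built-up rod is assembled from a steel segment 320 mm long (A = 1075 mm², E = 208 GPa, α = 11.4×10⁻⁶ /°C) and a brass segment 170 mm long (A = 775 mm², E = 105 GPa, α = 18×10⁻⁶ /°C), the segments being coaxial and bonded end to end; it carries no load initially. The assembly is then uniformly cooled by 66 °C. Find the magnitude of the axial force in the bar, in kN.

With the walls removed the bar would change length by δ_free = Σ αᵢΔT Lᵢ = 11.4×10⁻⁶×66×320 + 18×10⁻⁶×66×170 = 0.4427 mm.
Since the ends are fixed, an axial force P builds up, equal in every segment, with P · Σ Lᵢ/(AᵢEᵢ) = δ_free.
Σ Lᵢ/(AᵢEᵢ) = 320/(1075×208×10³) + 170/(775×105×10³) = 3.52×10⁻⁶ mm/N.
P = 0.4427 / 3.52×10⁻⁶ = 125800 N = 125.8 kN, tensile.

P ≈ 126 kN (tensile)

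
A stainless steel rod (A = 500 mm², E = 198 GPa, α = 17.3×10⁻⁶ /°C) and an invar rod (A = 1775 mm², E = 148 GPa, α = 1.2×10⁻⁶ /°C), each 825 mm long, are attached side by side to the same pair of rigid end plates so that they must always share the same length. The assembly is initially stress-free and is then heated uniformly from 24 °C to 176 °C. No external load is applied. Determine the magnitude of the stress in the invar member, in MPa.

σ ≈ 99.1 MPa (tensile)

Equilibrium of a rigid end plate with no external load gives equal and opposite internal forces ±P in the two members. Since α_{stainless steel} > α_{invar}, heating drives the stainless steel into compression and the invar into tension.
Equating the net (thermal + elastic) strains gives |α₁ − α₂|·ΔT = P·[1/(A₁E₁) + 1/(A₂E₂)].
|α₁ − α₂|·ΔT = 16.1×10⁻⁶ × 152 = 0.002447.
1/(A₁E₁) + 1/(A₂E₂) = 1/(500×198×10³) + 1/(1775×148×10³) = 1.391×10⁻⁸ N⁻¹.
P = 0.002447 / 1.391×10⁻⁸ = 176000 N = 176 kN.
σ_{invar} = P/A₂ = 176000/1775 = 99.13 MPa, tensile.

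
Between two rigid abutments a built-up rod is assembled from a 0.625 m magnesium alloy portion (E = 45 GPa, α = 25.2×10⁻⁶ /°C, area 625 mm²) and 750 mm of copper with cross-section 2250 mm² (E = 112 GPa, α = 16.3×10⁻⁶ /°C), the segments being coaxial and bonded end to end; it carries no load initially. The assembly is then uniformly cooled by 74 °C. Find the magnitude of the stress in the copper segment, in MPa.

Free thermal contraction of the whole bar: Σ αᵢΔT Lᵢ = 25.2×10⁻⁶×74×625 + 16.3×10⁻⁶×74×750 = 2.07 mm.
The rigid supports impose zero overall length change; the single axial force P common to all segments must satisfy P Σ Lᵢ/(AᵢEᵢ) = δ_free.
Σ Lᵢ/(AᵢEᵢ) = 625/(625×45×10³) + 750/(2250×112×10³) = 2.52×10⁻⁵ mm/N.
P = 2.07 / 2.52×10⁻⁵ = 82150 N = 82.15 kN, tensile.
σ_{copper} = P / A = 82150 / 2250 = 36.51 MPa.

σ ≈ 36.5 MPa (tensile)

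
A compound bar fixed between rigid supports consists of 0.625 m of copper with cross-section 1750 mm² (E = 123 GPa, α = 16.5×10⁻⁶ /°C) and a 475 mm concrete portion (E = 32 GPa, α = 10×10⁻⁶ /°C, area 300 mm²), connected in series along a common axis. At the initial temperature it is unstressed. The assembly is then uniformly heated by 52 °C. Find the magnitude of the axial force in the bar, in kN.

P ≈ 15 kN (compressive)

With the walls removed the bar would change length by δ_free = Σ αᵢΔT Lᵢ = 16.5×10⁻⁶×52×625 + 10×10⁻⁶×52×475 = 0.7833 mm.
The rigid supports impose zero overall length change; the single axial force P common to all segments must satisfy P Σ Lᵢ/(AᵢEᵢ) = δ_free.
Σ Lᵢ/(AᵢEᵢ) = 625/(1750×123×10³) + 475/(300×32×10³) = 5.238×10⁻⁵ mm/N.
So P = 0.7833 / 5.238×10⁻⁵ = 14.95 kN, compressive.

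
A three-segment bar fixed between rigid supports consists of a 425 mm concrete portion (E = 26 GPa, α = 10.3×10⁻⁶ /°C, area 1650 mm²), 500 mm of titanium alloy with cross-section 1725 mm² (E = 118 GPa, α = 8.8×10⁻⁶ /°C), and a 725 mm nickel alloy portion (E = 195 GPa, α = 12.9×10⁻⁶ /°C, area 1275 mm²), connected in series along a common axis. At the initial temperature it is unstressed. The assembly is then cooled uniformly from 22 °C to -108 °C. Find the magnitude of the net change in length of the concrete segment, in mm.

With the walls removed the bar would change length by δ_free = Σ αᵢΔT Lᵢ = 10.3×10⁻⁶×130×425 + 8.8×10⁻⁶×130×500 + 12.9×10⁻⁶×130×725 = 2.357 mm.
The walls prevent any net length change, so an axial force P (same in every segment) develops. Compatibility: P · Σ Lᵢ/(AᵢEᵢ) = δ_free.
Σ Lᵢ/(AᵢEᵢ) = 425/(1650×26×10³) + 500/(1725×118×10³) + 725/(1275×195×10³) = 1.528×10⁻⁵ mm/N.
So P = 2.357 / 1.528×10⁻⁵ = 154.3 kN, tensile.
For the concrete segment, free thermal change = 10.3×10⁻⁶×130×425 = 0.5691 mm and elastic change from P = 154300×425/(1650×26×10³) = 1.528 mm; these oppose, so the net change is 0.959 mm (segment lengthens).

|ΔL| ≈ 0.959 mm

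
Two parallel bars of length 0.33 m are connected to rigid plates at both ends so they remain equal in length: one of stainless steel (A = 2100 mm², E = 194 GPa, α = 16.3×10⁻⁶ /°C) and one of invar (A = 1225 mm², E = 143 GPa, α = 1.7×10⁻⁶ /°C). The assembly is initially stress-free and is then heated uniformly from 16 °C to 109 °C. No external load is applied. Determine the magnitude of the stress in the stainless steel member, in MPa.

The stainless steel has the larger α, so on heating it would change length more than the invar if both were free. The rigid plates force a common final length, so the stainless steel is put into compression and the invar into tension, with equal and opposite forces P (no external load).
Compatibility of the two members (thermal + elastic change equal): (α₁ − α₂)ΔT = P·[1/(A₁E₁) + 1/(A₂E₂)].
|α₁ − α₂|·ΔT = 14.6×10⁻⁶ × 93 = 0.001358.
1/(A₁E₁) + 1/(A₂E₂) = 1/(2100×194×10³) + 1/(1225×143×10³) = 8.163×10⁻⁹ N⁻¹.
So P = 0.001358 / 8.163×10⁻⁹ = 166.3 kN.
σ_{stainless steel} = P/A₁ = 166300/2100 = 79.21 MPa, compressive.

σ ≈ 79.2 MPa (compressive)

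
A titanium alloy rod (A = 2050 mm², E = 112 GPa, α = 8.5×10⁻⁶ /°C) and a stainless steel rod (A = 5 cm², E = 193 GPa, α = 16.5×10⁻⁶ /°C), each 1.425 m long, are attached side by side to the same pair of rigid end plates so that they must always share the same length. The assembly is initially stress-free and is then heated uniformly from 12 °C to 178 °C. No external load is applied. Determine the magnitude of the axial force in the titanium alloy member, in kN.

P ≈ 90.2 kN (tensile in the titanium alloy)

The stainless steel has the larger α, so on heating it would change length more than the titanium alloy if both were free. The rigid plates force a common final length, so the stainless steel is put into compression and the titanium alloy into tension, with equal and opposite forces P (no external load).
Equating the net (thermal + elastic) strains gives |α₁ − α₂|·ΔT = P·[1/(A₁E₁) + 1/(A₂E₂)].
|α₁ − α₂|·ΔT = 8×10⁻⁶ × 166 = 0.001328.
1/(A₁E₁) + 1/(A₂E₂) = 1/(2050×112×10³) + 1/(500×193×10³) = 1.472×10⁻⁸ N⁻¹.
P = 0.001328 / 1.472×10⁻⁸ = 90230 N = 90.23 kN.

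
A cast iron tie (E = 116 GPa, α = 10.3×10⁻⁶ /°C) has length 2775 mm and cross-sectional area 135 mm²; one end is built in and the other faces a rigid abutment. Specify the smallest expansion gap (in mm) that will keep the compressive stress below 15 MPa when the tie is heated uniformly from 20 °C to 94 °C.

Free expansion if unrestrained: δ_free = αΔT L = 10.3×10⁻⁶ × 74 × 2775 = 2.115 mm.
At the allowable stress the elastic shortening the wall may impose is σL/E = 15 × 2775 / (116×10³) = 0.3588 mm.
The gap must absorb the remainder: g_min = 2.115 − 0.3588 = 1.756 mm.

g ≈ 1.76 mm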